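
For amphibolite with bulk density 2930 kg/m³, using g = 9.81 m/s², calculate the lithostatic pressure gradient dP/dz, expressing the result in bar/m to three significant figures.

dP/dz = ρg = 2930 kg/m³ × 9.81 m/s² = 28743 Pa/m
= 28743 Pa/m × (1 bar/m / 1.0000×10^5 Pa/m) = 0.28743 bar/m

0.287 bar/m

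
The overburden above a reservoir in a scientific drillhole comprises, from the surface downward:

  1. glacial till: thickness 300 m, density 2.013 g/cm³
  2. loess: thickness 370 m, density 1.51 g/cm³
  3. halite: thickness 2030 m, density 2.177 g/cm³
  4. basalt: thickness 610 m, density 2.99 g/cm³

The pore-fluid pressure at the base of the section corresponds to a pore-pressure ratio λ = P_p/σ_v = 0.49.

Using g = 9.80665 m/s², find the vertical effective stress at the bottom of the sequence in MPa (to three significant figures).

37.0 MPa

Overburden (lithostatic) stress σ_v:
glacial till: 2013 kg/m³ × 9.80665 m/s² × 300 m = 5.922×10^6 Pa = 5.922 MPa
loess: 1510 kg/m³ × 9.80665 m/s² × 370 m = 5.479×10^6 Pa = 5.479 MPa
halite: 2177 kg/m³ × 9.80665 m/s² × 2030 m = 4.334×10^7 Pa = 43.34 MPa
basalt: 2990 kg/m³ × 9.80665 m/s² × 610 m = 1.789×10^7 Pa = 17.89 MPa
Total = 5.922 + 5.479 + 43.34 + 17.89 = 72.626 MPa
Pore pressure P_p = λ·σ_v = 0.49 × 72.63 MPa = 35.59 MPa
Effective stress σ' = σ_v − P_p = 72.63 − 35.59 = 37.039 MPa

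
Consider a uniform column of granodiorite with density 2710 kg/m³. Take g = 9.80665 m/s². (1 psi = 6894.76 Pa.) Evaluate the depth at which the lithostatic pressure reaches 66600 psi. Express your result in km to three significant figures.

17.3 km

h = P/(ρg) = 66600 psi / (2710 kg/m³ × 9.80665 m/s²) = 4.592×10^8 Pa / 26576 Pa/m = 17278 m
= 17.278 km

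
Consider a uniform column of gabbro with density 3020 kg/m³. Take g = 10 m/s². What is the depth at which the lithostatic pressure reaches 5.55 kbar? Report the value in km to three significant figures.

h = P/(ρg) = 5.55 kbar / (3020 kg/m³ × 10 m/s²) = 5.550×10^8 Pa / 30200 Pa/m = 18377 m
= 18.377 km

18.4 km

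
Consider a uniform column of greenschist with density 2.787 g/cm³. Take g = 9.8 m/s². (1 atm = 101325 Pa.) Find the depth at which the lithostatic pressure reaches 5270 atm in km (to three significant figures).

19.6 km

h = P/(ρg) = 5270 atm / (2787 kg/m³ × 9.8 m/s²) = 5.340×10^8 Pa / 27313 Pa/m = 19551 m
= 19.551 km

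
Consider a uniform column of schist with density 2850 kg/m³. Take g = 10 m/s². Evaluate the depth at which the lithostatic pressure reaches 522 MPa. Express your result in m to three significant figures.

18300 m

h = P/(ρg) = 522 MPa / (2850 kg/m³ × 10 m/s²) = 5.220×10^8 Pa / 28500 Pa/m = 18316 m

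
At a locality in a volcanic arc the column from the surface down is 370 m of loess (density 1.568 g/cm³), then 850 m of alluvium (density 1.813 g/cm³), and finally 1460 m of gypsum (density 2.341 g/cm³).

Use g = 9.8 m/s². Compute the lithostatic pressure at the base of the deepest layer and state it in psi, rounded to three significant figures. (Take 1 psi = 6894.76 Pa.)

7870 psi

loess: 1568 kg/m³ × 9.8 m/s² × 370 m = 5.686×10^6 Pa = 824.6 psi
alluvium: 1813 kg/m³ × 9.8 m/s² × 850 m = 1.510×10^7 Pa = 2190 psi
gypsum: 2341 kg/m³ × 9.8 m/s² × 1460 m = 3.350×10^7 Pa = 4858 psi
Total = 824.6 + 2190 + 4858 = 7873.1 psi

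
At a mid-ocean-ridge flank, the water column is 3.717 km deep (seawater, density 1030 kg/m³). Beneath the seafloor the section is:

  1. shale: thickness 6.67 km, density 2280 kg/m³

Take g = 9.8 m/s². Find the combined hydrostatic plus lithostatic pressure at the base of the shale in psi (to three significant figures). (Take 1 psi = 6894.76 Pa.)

27100 psi

seawater: 1030 kg/m³ × 9.8 m/s² × 3717 m = 3.752×10^7 Pa = 5442 psi
shale: 2280 kg/m³ × 9.8 m/s² × 6670 m = 1.490×10^8 Pa = 21616 psi
Total = 5442 + 21616 = 27057 psi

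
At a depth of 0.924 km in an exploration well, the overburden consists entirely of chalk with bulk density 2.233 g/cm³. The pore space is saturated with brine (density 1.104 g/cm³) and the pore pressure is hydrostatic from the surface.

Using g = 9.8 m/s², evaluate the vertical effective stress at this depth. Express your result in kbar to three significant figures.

0.102 kbar

Overburden (lithostatic) stress σ_v:
chalk: 2233 kg/m³ × 9.8 m/s² × 924 m = 2.022×10^7 Pa = 20.22 MPa
Pore pressure P_p = 1104 kg/m³ × 9.8 m/s² × 924 m = 9.997×10^6 Pa = 9.997 MPa
Effective stress σ' = σ_v − P_p = 20.22 − 9.997 = 10.223 MPa = 0.10223 kbar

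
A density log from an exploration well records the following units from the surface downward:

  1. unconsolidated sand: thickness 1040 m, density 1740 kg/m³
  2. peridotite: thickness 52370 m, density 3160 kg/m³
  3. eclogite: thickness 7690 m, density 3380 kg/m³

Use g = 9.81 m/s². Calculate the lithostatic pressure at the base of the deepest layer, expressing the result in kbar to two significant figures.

19 kbar

unconsolidated sand: 1740 kg/m³ × 9.81 m/s² × 1040 m = 1.775×10^7 Pa = 0.1775 kbar
peridotite: 3160 kg/m³ × 9.81 m/s² × 52370 m = 1.623×10^9 Pa = 16.23 kbar
eclogite: 3380 kg/m³ × 9.81 m/s² × 7690 m = 2.550×10^8 Pa = 2.550 kbar
Total = 0.1775 + 16.23 + 2.550 = 18.962 kbar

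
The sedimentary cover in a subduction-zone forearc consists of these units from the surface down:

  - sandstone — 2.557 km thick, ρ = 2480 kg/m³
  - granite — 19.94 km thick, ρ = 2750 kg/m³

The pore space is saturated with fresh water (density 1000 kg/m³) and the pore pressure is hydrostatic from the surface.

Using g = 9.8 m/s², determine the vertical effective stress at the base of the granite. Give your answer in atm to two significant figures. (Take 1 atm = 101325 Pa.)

Overburden (lithostatic) stress σ_v:
sandstone: 2480 kg/m³ × 9.8 m/s² × 2557 m = 6.215×10^7 Pa = 62.15 MPa
granite: 2750 kg/m³ × 9.8 m/s² × 19940 m = 5.374×10^8 Pa = 537.4 MPa
Total = 62.15 + 537.4 = 599.53 MPa
Pore pressure P_p = 1000 kg/m³ × 9.8 m/s² × 22497 m = 2.205×10^8 Pa = 220.5 MPa
Effective stress σ' = σ_v − P_p = 599.5 − 220.5 = 379.06 MPa = 3741.0 atm

3700 atm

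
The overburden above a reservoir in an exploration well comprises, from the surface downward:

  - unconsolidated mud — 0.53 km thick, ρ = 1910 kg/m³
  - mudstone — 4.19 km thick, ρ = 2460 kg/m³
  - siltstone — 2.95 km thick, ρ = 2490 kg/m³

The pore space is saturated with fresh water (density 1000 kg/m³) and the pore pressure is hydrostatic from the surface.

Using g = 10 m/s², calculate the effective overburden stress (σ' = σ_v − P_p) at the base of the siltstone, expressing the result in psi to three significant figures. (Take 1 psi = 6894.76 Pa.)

15900 psi

Overburden (lithostatic) stress σ_v:
unconsolidated mud: 1910 kg/m³ × 10 m/s² × 530 m = 1.012×10^7 Pa = 10.12 MPa
mudstone: 2460 kg/m³ × 10 m/s² × 4190 m = 1.031×10^8 Pa = 103.1 MPa
siltstone: 2490 kg/m³ × 10 m/s² × 2950 m = 7.346×10^7 Pa = 73.45 MPa
Total = 10.12 + 103.1 + 73.45 = 186.65 MPa
Pore pressure P_p = 1000 kg/m³ × 10 m/s² × 7670 m = 7.670×10^7 Pa = 76.70 MPa
Effective stress σ' = σ_v − P_p = 186.7 − 76.70 = 109.95 MPa = 15947 psi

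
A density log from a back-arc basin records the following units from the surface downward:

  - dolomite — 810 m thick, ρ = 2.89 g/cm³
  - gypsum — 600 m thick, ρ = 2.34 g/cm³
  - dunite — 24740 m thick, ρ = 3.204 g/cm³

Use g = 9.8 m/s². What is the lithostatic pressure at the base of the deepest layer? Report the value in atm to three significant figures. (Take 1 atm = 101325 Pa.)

dolomite: 2890 kg/m³ × 9.8 m/s² × 810 m = 2.294×10^7 Pa = 226.4 atm
gypsum: 2340 kg/m³ × 9.8 m/s² × 600 m = 1.376×10^7 Pa = 135.8 atm
dunite: 3204 kg/m³ × 9.8 m/s² × 24740 m = 7.768×10^8 Pa = 7667 atm
Total = 226.4 + 135.8 + 7667 = 8028.8 atm

8030 atm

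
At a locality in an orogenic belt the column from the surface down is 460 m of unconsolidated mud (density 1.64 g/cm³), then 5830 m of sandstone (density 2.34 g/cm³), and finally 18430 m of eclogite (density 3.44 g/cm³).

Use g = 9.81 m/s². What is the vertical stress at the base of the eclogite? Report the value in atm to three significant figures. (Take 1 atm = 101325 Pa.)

7530 atm

unconsolidated mud: 1640 kg/m³ × 9.81 m/s² × 460 m = 7.401×10^6 Pa = 73.04 atm
sandstone: 2340 kg/m³ × 9.81 m/s² × 5830 m = 1.338×10^8 Pa = 1321 atm
eclogite: 3440 kg/m³ × 9.81 m/s² × 18430 m = 6.219×10^8 Pa = 6138 atm
Total = 73.04 + 1321 + 6138 = 7532.0 atm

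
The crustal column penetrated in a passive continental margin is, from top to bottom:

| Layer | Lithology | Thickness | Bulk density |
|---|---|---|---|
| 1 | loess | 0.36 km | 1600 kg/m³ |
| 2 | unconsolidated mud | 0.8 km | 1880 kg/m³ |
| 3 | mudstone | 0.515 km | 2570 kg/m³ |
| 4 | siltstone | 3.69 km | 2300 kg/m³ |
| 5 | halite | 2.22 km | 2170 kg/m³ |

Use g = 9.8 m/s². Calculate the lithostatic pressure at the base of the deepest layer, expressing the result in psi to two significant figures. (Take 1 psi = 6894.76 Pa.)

24000 psi

loess: 1600 kg/m³ × 9.8 m/s² × 360 m = 5.645×10^6 Pa = 818.7 psi
unconsolidated mud: 1880 kg/m³ × 9.8 m/s² × 800 m = 1.474×10^7 Pa = 2138 psi
mudstone: 2570 kg/m³ × 9.8 m/s² × 515 m = 1.297×10^7 Pa = 1881 psi
siltstone: 2300 kg/m³ × 9.8 m/s² × 3690 m = 8.317×10^7 Pa = 12063 psi
halite: 2170 kg/m³ × 9.8 m/s² × 2220 m = 4.721×10^7 Pa = 6847 psi
Total = 818.7 + 2138 + 1881 + 12063 + 6847 = 23748 psi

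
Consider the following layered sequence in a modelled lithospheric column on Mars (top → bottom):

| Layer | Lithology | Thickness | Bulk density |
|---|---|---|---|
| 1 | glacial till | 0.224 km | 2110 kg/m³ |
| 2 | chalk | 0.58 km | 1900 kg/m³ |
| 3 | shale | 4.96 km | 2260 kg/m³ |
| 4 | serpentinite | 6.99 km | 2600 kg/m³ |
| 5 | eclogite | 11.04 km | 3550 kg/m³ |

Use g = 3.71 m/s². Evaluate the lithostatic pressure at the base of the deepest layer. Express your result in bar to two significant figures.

glacial till: 2110 kg/m³ × 3.71 m/s² × 224 m = 1.753×10^6 Pa = 17.53 bar
chalk: 1900 kg/m³ × 3.71 m/s² × 580 m = 4.088×10^6 Pa = 40.88 bar
shale: 2260 kg/m³ × 3.71 m/s² × 4960 m = 4.159×10^7 Pa = 415.9 bar
serpentinite: 2600 kg/m³ × 3.71 m/s² × 6990 m = 6.743×10^7 Pa = 674.3 bar
eclogite: 3550 kg/m³ × 3.71 m/s² × 11040 m = 1.454×10^8 Pa = 1454 bar
Total = 17.53 + 40.88 + 415.9 + 674.3 + 1454 = 2602.6 bar

2600 bar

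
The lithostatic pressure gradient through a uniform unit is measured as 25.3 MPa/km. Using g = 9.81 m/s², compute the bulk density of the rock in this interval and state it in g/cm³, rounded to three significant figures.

ρ = (dP/dz)/g = 25.3 MPa/km / 9.81 m/s² = 25300 Pa/m / 9.81 m/s² = 2579.0 kg/m³
= 2.579 g/cm³

2.58 g/cm³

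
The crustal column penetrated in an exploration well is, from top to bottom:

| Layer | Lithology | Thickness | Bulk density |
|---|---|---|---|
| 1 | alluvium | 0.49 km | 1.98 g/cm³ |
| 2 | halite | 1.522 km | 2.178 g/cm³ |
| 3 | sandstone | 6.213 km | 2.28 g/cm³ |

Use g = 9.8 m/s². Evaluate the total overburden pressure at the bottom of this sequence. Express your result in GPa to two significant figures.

alluvium: 1980 kg/m³ × 9.8 m/s² × 490 m = 9.508×10^6 Pa = 9.508×10^-3 GPa
halite: 2178 kg/m³ × 9.8 m/s² × 1522 m = 3.249×10^7 Pa = 0.03249 GPa
sandstone: 2280 kg/m³ × 9.8 m/s² × 6213 m = 1.388×10^8 Pa = 0.1388 GPa
Total = 9.508×10^-3 + 0.03249 + 0.1388 = 0.18082 GPa

0.18 GPa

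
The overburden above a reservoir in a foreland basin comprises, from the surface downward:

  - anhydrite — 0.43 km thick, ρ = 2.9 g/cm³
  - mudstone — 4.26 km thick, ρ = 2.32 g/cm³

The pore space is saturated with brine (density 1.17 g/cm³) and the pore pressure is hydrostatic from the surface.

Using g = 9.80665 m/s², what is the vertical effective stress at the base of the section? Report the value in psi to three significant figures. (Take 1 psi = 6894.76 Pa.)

8030 psi

Overburden (lithostatic) stress σ_v:
anhydrite: 2900 kg/m³ × 9.80665 m/s² × 430 m = 1.223×10^7 Pa = 12.23 MPa
mudstone: 2320 kg/m³ × 9.80665 m/s² × 4260 m = 9.692×10^7 Pa = 96.92 MPa
Total = 12.23 + 96.92 = 109.15 MPa
Pore pressure P_p = 1170 kg/m³ × 9.80665 m/s² × 4690 m = 5.381×10^7 Pa = 53.81 MPa
Effective stress σ' = σ_v − P_p = 109.1 − 53.81 = 55.338 MPa = 8026.1 psi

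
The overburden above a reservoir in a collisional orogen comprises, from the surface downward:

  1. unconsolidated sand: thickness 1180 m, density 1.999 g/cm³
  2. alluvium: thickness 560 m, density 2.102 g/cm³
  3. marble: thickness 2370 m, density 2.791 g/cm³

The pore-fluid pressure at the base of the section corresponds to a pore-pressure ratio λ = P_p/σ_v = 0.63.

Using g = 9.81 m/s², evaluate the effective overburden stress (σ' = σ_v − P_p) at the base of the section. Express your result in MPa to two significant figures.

Overburden (lithostatic) stress σ_v:
unconsolidated sand: 1999 kg/m³ × 9.81 m/s² × 1180 m = 2.314×10^7 Pa = 23.14 MPa
alluvium: 2102 kg/m³ × 9.81 m/s² × 560 m = 1.155×10^7 Pa = 11.55 MPa
marble: 2791 kg/m³ × 9.81 m/s² × 2370 m = 6.489×10^7 Pa = 64.89 MPa
Total = 23.14 + 11.55 + 64.89 = 99.577 MPa
Pore pressure P_p = λ·σ_v = 0.63 × 99.58 MPa = 62.73 MPa
Effective stress σ' = σ_v − P_p = 99.58 − 62.73 = 36.844 MPa

37 MPa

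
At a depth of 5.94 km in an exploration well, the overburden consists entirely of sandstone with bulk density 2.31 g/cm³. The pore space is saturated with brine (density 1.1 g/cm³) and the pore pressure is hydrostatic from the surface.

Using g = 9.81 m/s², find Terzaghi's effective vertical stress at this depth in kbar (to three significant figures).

Overburden (lithostatic) stress σ_v:
sandstone: 2310 kg/m³ × 9.81 m/s² × 5940 m = 1.346×10^8 Pa = 134.6 MPa
Pore pressure P_p = 1100 kg/m³ × 9.81 m/s² × 5940 m = 6.410×10^7 Pa = 64.10 MPa
Effective stress σ' = σ_v − P_p = 134.6 − 64.10 = 70.508 MPa = 0.70508 kbar

0.705 kbar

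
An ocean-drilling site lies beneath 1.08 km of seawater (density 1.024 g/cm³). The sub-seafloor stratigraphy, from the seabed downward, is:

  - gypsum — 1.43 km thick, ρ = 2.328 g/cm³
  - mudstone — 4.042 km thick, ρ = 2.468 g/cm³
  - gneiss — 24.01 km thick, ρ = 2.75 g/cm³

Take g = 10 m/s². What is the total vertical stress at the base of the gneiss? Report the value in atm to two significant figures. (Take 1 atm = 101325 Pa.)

seawater: 1024 kg/m³ × 10 m/s² × 1080 m = 1.106×10^7 Pa = 109.1 atm
gypsum: 2328 kg/m³ × 10 m/s² × 1430 m = 3.329×10^7 Pa = 328.6 atm
mudstone: 2468 kg/m³ × 10 m/s² × 4042 m = 9.976×10^7 Pa = 984.5 atm
gneiss: 2750 kg/m³ × 10 m/s² × 24010 m = 6.603×10^8 Pa = 6516 atm
Total = 109.1 + 328.6 + 984.5 + 6516 = 7938.6 atm

7900 atm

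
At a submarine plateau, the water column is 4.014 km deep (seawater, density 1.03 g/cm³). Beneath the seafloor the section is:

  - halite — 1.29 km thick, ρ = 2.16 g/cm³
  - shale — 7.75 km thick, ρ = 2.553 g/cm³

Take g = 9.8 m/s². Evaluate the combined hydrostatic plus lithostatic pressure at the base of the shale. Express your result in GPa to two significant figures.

seawater: 1030 kg/m³ × 9.8 m/s² × 4014 m = 4.052×10^7 Pa = 0.04052 GPa
halite: 2160 kg/m³ × 9.8 m/s² × 1290 m = 2.731×10^7 Pa = 0.02731 GPa
shale: 2553 kg/m³ × 9.8 m/s² × 7750 m = 1.939×10^8 Pa = 0.1939 GPa
Total = 0.04052 + 0.02731 + 0.1939 = 0.26172 GPa

0.26 GPa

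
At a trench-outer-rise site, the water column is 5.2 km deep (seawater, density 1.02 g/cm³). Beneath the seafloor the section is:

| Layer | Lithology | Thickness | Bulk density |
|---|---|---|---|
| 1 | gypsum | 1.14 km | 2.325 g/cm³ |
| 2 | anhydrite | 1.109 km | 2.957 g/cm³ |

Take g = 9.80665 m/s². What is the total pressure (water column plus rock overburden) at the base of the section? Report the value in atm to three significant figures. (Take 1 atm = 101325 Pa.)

1090 atm

seawater: 1020 kg/m³ × 9.80665 m/s² × 5200 m = 5.201×10^7 Pa = 513.3 atm
gypsum: 2325 kg/m³ × 9.80665 m/s² × 1140 m = 2.599×10^7 Pa = 256.5 atm
anhydrite: 2957 kg/m³ × 9.80665 m/s² × 1109 m = 3.216×10^7 Pa = 317.4 atm
Total = 513.3 + 256.5 + 317.4 = 1087.3 atm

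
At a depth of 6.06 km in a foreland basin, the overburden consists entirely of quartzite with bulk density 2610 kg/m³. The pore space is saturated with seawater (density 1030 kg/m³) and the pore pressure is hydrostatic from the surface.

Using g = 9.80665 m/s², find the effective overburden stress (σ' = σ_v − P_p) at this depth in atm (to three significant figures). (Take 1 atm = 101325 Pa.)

927 atm

Overburden (lithostatic) stress σ_v:
quartzite: 2610 kg/m³ × 9.80665 m/s² × 6060 m = 1.551×10^8 Pa = 155.1 MPa
Pore pressure P_p = 1030 kg/m³ × 9.80665 m/s² × 6060 m = 6.121×10^7 Pa = 61.21 MPa
Effective stress σ' = σ_v − P_p = 155.1 − 61.21 = 93.897 MPa = 926.69 atm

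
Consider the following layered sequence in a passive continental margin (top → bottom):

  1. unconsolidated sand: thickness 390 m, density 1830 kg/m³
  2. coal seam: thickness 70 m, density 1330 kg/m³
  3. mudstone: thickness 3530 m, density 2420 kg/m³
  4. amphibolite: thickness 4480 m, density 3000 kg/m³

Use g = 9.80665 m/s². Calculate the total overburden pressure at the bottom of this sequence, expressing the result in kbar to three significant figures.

unconsolidated sand: 1830 kg/m³ × 9.80665 m/s² × 390 m = 6.999×10^6 Pa = 0.06999 kbar
coal seam: 1330 kg/m³ × 9.80665 m/s² × 70 m = 9.130×10^5 Pa = 9.130×10^-3 kbar
mudstone: 2420 kg/m³ × 9.80665 m/s² × 3530 m = 8.377×10^7 Pa = 0.8377 kbar
amphibolite: 3000 kg/m³ × 9.80665 m/s² × 4480 m = 1.318×10^8 Pa = 1.318 kbar
Total = 0.06999 + 9.130×10^-3 + 0.8377 + 1.318 = 2.2349 kbar

2.23 kbar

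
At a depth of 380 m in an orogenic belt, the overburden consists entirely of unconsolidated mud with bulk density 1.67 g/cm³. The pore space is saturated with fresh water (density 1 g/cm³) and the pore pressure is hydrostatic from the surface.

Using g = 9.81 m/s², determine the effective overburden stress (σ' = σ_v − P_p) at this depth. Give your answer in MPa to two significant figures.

2.5 MPa

Overburden (lithostatic) stress σ_v:
unconsolidated mud: 1670 kg/m³ × 9.81 m/s² × 380 m = 6.225×10^6 Pa = 6.225 MPa
Pore pressure P_p = 1000 kg/m³ × 9.81 m/s² × 380 m = 3.728×10^6 Pa = 3.728 MPa
Effective stress σ' = σ_v − P_p = 6.225 − 3.728 = 2.4976 MPa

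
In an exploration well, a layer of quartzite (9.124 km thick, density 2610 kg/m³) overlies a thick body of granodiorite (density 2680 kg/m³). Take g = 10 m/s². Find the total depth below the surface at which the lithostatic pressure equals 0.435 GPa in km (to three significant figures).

Pressure at base of upper layers: 2610×10×9124 = 2.381×10^8 Pa = 0.2381 GPa
Remaining pressure to be supplied by granodiorite: 4.350×10^8 − 2.381×10^8 = 1.969×10^8 Pa
Additional depth in granodiorite = 1.969×10^8 Pa / (2680 kg/m³ × 10 m/s²) = 7345.7 m
Total depth = 9124 m + 7345.7 m = 16470 m
= 16.470 km

16.5 km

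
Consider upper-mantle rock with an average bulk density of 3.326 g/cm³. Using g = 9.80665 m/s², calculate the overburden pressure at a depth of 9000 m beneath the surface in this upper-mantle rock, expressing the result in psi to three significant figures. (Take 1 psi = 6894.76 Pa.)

42600 psi

upper-mantle rock: 3326 kg/m³ × 9.80665 m/s² × 9000 m = 2.936×10^8 Pa = 42576 psi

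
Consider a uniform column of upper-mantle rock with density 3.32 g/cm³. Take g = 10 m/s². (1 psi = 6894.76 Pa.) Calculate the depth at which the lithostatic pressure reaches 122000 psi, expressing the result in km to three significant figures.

h = P/(ρg) = 122000 psi / (3320 kg/m³ × 10 m/s²) = 8.412×10^8 Pa / 33200 Pa/m = 25336 m
= 25.336 km

25.3 km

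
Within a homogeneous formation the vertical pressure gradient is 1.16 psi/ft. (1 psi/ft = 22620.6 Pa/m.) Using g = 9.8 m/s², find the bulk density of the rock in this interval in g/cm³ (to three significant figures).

2.68 g/cm³

ρ = (dP/dz)/g = 1.16 psi/ft / 9.8 m/s² = 26240 Pa/m / 9.8 m/s² = 2677.5 kg/m³
= 2.678 g/cm³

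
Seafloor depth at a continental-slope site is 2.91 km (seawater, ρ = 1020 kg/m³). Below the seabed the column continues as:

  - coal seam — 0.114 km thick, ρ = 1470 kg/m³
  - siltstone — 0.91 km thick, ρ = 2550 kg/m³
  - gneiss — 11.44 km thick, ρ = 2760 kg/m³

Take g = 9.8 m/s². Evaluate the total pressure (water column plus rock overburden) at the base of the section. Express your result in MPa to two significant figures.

seawater: 1020 kg/m³ × 9.8 m/s² × 2910 m = 2.909×10^7 Pa = 29.09 MPa
coal seam: 1470 kg/m³ × 9.8 m/s² × 114 m = 1.642×10^6 Pa = 1.642 MPa
siltstone: 2550 kg/m³ × 9.8 m/s² × 910 m = 2.274×10^7 Pa = 22.74 MPa
gneiss: 2760 kg/m³ × 9.8 m/s² × 11440 m = 3.094×10^8 Pa = 309.4 MPa
Total = 29.09 + 1.642 + 22.74 + 309.4 = 362.90 MPa

360 MPa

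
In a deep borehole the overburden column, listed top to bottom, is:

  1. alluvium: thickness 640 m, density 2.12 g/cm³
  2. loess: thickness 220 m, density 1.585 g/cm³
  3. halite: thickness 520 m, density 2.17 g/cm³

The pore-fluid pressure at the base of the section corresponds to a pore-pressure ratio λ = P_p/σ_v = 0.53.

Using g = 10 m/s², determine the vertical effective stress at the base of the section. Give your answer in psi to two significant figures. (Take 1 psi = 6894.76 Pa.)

Overburden (lithostatic) stress σ_v:
alluvium: 2120 kg/m³ × 10 m/s² × 640 m = 1.357×10^7 Pa = 13.57 MPa
loess: 1585 kg/m³ × 10 m/s² × 220 m = 3.487×10^6 Pa = 3.487 MPa
halite: 2170 kg/m³ × 10 m/s² × 520 m = 1.128×10^7 Pa = 11.28 MPa
Total = 13.57 + 3.487 + 11.28 = 28.339 MPa
Pore pressure P_p = λ·σ_v = 0.53 × 28.34 MPa = 15.02 MPa
Effective stress σ' = σ_v − P_p = 28.34 − 15.02 = 13.319 MPa = 1931.8 psi

1900 psi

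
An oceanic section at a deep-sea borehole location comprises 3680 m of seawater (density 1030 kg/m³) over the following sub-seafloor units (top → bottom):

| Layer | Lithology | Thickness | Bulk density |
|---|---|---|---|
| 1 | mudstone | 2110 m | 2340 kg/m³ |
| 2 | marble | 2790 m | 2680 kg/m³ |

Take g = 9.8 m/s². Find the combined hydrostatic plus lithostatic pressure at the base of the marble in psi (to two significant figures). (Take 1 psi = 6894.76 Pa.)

23000 psi

seawater: 1030 kg/m³ × 9.8 m/s² × 3680 m = 3.715×10^7 Pa = 5388 psi
mudstone: 2340 kg/m³ × 9.8 m/s² × 2110 m = 4.839×10^7 Pa = 7018 psi
marble: 2680 kg/m³ × 9.8 m/s² × 2790 m = 7.328×10^7 Pa = 10628 psi
Total = 5388 + 7018 + 10628 = 23033 psi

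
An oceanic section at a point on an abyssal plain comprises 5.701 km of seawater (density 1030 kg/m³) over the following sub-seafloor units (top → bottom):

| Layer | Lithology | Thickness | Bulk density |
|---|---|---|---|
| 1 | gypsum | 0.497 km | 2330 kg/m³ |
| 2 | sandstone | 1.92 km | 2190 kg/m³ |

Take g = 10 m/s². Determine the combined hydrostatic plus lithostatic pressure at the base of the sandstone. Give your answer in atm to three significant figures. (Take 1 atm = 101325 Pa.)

1110 atm

seawater: 1030 kg/m³ × 10 m/s² × 5701 m = 5.872×10^7 Pa = 579.5 atm
gypsum: 2330 kg/m³ × 10 m/s² × 497 m = 1.158×10^7 Pa = 114.3 atm
sandstone: 2190 kg/m³ × 10 m/s² × 1920 m = 4.205×10^7 Pa = 415.0 atm
Total = 579.5 + 114.3 + 415.0 = 1108.8 atm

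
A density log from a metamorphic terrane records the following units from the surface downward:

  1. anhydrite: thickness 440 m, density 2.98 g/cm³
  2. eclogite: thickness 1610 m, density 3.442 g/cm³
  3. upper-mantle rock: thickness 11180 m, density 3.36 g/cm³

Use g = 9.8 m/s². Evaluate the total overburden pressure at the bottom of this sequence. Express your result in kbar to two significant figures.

anhydrite: 2980 kg/m³ × 9.8 m/s² × 440 m = 1.285×10^7 Pa = 0.1285 kbar
eclogite: 3442 kg/m³ × 9.8 m/s² × 1610 m = 5.431×10^7 Pa = 0.5431 kbar
upper-mantle rock: 3360 kg/m³ × 9.8 m/s² × 11180 m = 3.681×10^8 Pa = 3.681 kbar
Total = 0.1285 + 0.5431 + 3.681 = 4.3529 kbar

4.4 kbar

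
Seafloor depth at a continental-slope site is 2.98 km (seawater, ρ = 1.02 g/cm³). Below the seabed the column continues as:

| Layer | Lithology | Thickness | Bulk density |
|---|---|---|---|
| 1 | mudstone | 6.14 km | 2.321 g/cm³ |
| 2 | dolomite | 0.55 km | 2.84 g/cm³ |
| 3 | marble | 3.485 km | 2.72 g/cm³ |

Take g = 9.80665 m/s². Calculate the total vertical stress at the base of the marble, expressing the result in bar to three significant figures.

seawater: 1020 kg/m³ × 9.80665 m/s² × 2980 m = 2.981×10^7 Pa = 298.1 bar
mudstone: 2321 kg/m³ × 9.80665 m/s² × 6140 m = 1.398×10^8 Pa = 1398 bar
dolomite: 2840 kg/m³ × 9.80665 m/s² × 550 m = 1.532×10^7 Pa = 153.2 bar
marble: 2720 kg/m³ × 9.80665 m/s² × 3485 m = 9.296×10^7 Pa = 929.6 bar
Total = 298.1 + 1398 + 153.2 + 929.6 = 2778.4 bar

2780 bar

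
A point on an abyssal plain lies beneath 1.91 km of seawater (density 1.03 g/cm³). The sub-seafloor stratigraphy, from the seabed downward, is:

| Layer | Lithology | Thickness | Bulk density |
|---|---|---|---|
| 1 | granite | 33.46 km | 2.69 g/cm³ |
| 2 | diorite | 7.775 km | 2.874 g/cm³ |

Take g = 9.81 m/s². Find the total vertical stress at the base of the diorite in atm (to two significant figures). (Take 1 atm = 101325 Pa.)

seawater: 1030 kg/m³ × 9.81 m/s² × 1910 m = 1.930×10^7 Pa = 190.5 atm
granite: 2690 kg/m³ × 9.81 m/s² × 33460 m = 8.830×10^8 Pa = 8714 atm
diorite: 2874 kg/m³ × 9.81 m/s² × 7775 m = 2.192×10^8 Pa = 2163 atm
Total = 190.5 + 8714 + 2163 = 11068 atm

11000 atm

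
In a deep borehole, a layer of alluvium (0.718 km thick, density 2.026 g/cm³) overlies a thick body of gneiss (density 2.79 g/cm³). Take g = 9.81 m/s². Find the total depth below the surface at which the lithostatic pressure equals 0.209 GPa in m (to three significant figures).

7830 m

Pressure at base of upper layers: 2026×9.81×718 = 1.427×10^7 Pa = 0.01427 GPa
Remaining pressure to be supplied by gneiss: 2.090×10^8 − 1.427×10^7 = 1.947×10^8 Pa
Additional depth in gneiss = 1.947×10^8 Pa / (2790 kg/m³ × 9.81 m/s²) = 7114.7 m
Total depth = 718 m + 7114.7 m = 7832.7 m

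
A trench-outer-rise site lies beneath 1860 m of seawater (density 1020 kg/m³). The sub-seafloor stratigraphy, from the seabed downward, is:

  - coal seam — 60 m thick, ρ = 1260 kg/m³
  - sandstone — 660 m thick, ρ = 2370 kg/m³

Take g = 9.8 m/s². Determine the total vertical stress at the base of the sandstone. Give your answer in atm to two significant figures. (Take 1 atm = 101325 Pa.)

seawater: 1020 kg/m³ × 9.8 m/s² × 1860 m = 1.859×10^7 Pa = 183.5 atm
coal seam: 1260 kg/m³ × 9.8 m/s² × 60 m = 7.409×10^5 Pa = 7.312 atm
sandstone: 2370 kg/m³ × 9.8 m/s² × 660 m = 1.533×10^7 Pa = 151.3 atm
Total = 183.5 + 7.312 + 151.3 = 342.09 atm

340 atm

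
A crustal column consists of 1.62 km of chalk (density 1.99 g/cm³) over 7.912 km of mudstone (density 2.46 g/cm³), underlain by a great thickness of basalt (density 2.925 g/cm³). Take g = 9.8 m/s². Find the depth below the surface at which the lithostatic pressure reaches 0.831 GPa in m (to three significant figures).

Pressure at base of upper layers: 1990×9.8×1620 + 2460×9.8×7912 = 2.223×10^8 Pa = 0.2223 GPa
Remaining pressure to be supplied by basalt: 8.310×10^8 − 2.223×10^8 = 6.087×10^8 Pa
Additional depth in basalt = 6.087×10^8 Pa / (2925 kg/m³ × 9.8 m/s²) = 21234 m
Total depth = 9532 m + 21234 m = 30766 m

30800 m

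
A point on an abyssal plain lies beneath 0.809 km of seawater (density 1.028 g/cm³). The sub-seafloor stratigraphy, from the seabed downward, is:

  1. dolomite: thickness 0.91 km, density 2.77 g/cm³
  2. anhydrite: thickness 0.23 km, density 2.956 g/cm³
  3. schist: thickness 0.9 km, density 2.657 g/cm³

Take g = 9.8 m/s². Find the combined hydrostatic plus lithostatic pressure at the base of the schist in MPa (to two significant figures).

63 MPa

seawater: 1028 kg/m³ × 9.8 m/s² × 809 m = 8.150×10^6 Pa = 8.150 MPa
dolomite: 2770 kg/m³ × 9.8 m/s² × 910 m = 2.470×10^7 Pa = 24.70 MPa
anhydrite: 2956 kg/m³ × 9.8 m/s² × 230 m = 6.663×10^6 Pa = 6.663 MPa
schist: 2657 kg/m³ × 9.8 m/s² × 900 m = 2.343×10^7 Pa = 23.43 MPa
Total = 8.150 + 24.70 + 6.663 + 23.43 = 62.951 MPa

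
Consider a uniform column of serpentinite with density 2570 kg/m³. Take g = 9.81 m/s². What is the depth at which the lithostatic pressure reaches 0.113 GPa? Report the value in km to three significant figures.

h = P/(ρg) = 0.113 GPa / (2570 kg/m³ × 9.81 m/s²) = 1.130×10^8 Pa / 25212 Pa/m = 4482.0 m
= 4.4820 km

4.48 km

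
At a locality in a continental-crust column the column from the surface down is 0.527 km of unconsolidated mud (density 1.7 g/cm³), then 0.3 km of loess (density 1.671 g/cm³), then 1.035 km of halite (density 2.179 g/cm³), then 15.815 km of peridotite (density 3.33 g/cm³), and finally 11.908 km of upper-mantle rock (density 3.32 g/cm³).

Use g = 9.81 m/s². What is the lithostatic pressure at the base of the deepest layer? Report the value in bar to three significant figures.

9400 bar

unconsolidated mud: 1700 kg/m³ × 9.81 m/s² × 527 m = 8.789×10^6 Pa = 87.89 bar
loess: 1671 kg/m³ × 9.81 m/s² × 300 m = 4.918×10^6 Pa = 49.18 bar
halite: 2179 kg/m³ × 9.81 m/s² × 1035 m = 2.212×10^7 Pa = 221.2 bar
peridotite: 3330 kg/m³ × 9.81 m/s² × 15815 m = 5.166×10^8 Pa = 5166 bar
upper-mantle rock: 3320 kg/m³ × 9.81 m/s² × 11908 m = 3.878×10^8 Pa = 3878 bar
Total = 87.89 + 49.18 + 221.2 + 5166 + 3878 = 9403.0 bar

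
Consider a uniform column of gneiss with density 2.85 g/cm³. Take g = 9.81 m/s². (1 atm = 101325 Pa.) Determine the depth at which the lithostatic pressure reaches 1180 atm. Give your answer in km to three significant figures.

4.28 km

h = P/(ρg) = 1180 atm / (2850 kg/m³ × 9.81 m/s²) = 1.196×10^8 Pa / 27958 Pa/m = 4276.5 m
= 4.2765 km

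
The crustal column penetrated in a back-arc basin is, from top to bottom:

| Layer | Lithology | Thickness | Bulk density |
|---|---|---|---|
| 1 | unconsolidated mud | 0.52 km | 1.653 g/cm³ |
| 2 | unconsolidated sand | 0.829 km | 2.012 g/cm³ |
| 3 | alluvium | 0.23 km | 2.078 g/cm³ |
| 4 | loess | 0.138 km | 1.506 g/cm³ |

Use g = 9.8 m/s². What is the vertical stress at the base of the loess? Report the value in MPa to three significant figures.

unconsolidated mud: 1653 kg/m³ × 9.8 m/s² × 520 m = 8.424×10^6 Pa = 8.424 MPa
unconsolidated sand: 2012 kg/m³ × 9.8 m/s² × 829 m = 1.635×10^7 Pa = 16.35 MPa
alluvium: 2078 kg/m³ × 9.8 m/s² × 230 m = 4.684×10^6 Pa = 4.684 MPa
loess: 1506 kg/m³ × 9.8 m/s² × 138 m = 2.037×10^6 Pa = 2.037 MPa
Total = 8.424 + 16.35 + 4.684 + 2.037 = 31.490 MPa

31.5 MPa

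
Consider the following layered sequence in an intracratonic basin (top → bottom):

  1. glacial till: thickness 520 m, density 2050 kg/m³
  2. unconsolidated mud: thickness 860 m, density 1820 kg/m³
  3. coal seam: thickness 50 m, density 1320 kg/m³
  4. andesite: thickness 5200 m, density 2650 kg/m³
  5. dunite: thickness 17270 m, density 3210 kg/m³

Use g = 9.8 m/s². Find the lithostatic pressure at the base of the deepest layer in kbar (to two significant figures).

7.0 kbar

glacial till: 2050 kg/m³ × 9.8 m/s² × 520 m = 1.045×10^7 Pa = 0.1045 kbar
unconsolidated mud: 1820 kg/m³ × 9.8 m/s² × 860 m = 1.534×10^7 Pa = 0.1534 kbar
coal seam: 1320 kg/m³ × 9.8 m/s² × 50 m = 6.468×10^5 Pa = 6.468×10^-3 kbar
andesite: 2650 kg/m³ × 9.8 m/s² × 5200 m = 1.350×10^8 Pa = 1.350 kbar
dunite: 3210 kg/m³ × 9.8 m/s² × 17270 m = 5.433×10^8 Pa = 5.433 kbar
Total = 0.1045 + 0.1534 + 6.468×10^-3 + 1.350 + 5.433 = 7.0476 kbar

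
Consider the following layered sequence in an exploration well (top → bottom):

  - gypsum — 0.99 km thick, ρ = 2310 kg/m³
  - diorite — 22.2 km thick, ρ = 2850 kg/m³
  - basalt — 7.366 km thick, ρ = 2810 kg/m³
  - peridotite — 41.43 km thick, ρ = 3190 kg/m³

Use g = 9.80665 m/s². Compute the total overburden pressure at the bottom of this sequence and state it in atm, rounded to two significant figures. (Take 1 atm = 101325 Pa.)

gypsum: 2310 kg/m³ × 9.80665 m/s² × 990 m = 2.243×10^7 Pa = 221.3 atm
diorite: 2850 kg/m³ × 9.80665 m/s² × 22200 m = 6.205×10^8 Pa = 6124 atm
basalt: 2810 kg/m³ × 9.80665 m/s² × 7366 m = 2.030×10^8 Pa = 2003 atm
peridotite: 3190 kg/m³ × 9.80665 m/s² × 41430 m = 1.296×10^9 Pa = 12791 atm
Total = 221.3 + 6124 + 2003 + 12791 = 21139 atm

21000 atm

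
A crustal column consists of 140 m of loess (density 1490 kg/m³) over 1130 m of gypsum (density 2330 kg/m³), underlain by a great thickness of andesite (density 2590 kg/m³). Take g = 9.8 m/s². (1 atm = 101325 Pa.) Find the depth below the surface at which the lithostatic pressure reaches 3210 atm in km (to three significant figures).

13.0 km

Pressure at base of upper layers: 1490×9.8×140 + 2330×9.8×1130 = 2.785×10^7 Pa = 274.8 atm
Remaining pressure to be supplied by andesite: 3.253×10^8 − 2.785×10^7 = 2.974×10^8 Pa
Additional depth in andesite = 2.974×10^8 Pa / (2590 kg/m³ × 9.8 m/s²) = 11717 m
Total depth = 1270 m + 11717 m = 12987 m
= 12.987 km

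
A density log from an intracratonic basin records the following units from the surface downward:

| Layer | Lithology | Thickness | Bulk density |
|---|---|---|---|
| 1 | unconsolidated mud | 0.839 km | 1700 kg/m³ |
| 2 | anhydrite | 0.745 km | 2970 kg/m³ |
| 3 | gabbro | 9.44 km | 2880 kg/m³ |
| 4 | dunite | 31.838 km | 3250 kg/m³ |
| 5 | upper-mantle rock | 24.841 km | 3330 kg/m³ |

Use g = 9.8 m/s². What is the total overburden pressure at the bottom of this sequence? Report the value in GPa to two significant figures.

unconsolidated mud: 1700 kg/m³ × 9.8 m/s² × 839 m = 1.398×10^7 Pa = 0.01398 GPa
anhydrite: 2970 kg/m³ × 9.8 m/s² × 745 m = 2.168×10^7 Pa = 0.02168 GPa
gabbro: 2880 kg/m³ × 9.8 m/s² × 9440 m = 2.664×10^8 Pa = 0.2664 GPa
dunite: 3250 kg/m³ × 9.8 m/s² × 31838 m = 1.014×10^9 Pa = 1.014 GPa
upper-mantle rock: 3330 kg/m³ × 9.8 m/s² × 24841 m = 8.107×10^8 Pa = 0.8107 GPa
Total = 0.01398 + 0.02168 + 0.2664 + 1.014 + 0.8107 = 2.1268 GPa

2.1 GPa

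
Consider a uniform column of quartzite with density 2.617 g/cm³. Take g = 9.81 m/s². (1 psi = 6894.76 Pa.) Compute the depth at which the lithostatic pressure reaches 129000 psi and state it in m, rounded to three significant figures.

34600 m

h = P/(ρg) = 129000 psi / (2617 kg/m³ × 9.81 m/s²) = 8.894×10^8 Pa / 25673 Pa/m = 34645 m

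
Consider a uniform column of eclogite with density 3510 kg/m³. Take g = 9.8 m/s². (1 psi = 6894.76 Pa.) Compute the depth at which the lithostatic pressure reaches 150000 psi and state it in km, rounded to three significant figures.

30.1 km

h = P/(ρg) = 150000 psi / (3510 kg/m³ × 9.8 m/s²) = 1.034×10^9 Pa / 34398 Pa/m = 30066 m
= 30.066 km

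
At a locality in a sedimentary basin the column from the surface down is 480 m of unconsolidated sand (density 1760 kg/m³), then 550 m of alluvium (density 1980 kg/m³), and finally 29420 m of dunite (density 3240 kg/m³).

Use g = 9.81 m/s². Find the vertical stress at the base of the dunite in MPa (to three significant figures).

954 MPa

unconsolidated sand: 1760 kg/m³ × 9.81 m/s² × 480 m = 8.287×10^6 Pa = 8.287 MPa
alluvium: 1980 kg/m³ × 9.81 m/s² × 550 m = 1.068×10^7 Pa = 10.68 MPa
dunite: 3240 kg/m³ × 9.81 m/s² × 29420 m = 9.351×10^8 Pa = 935.1 MPa
Total = 8.287 + 10.68 + 935.1 = 954.07 MPa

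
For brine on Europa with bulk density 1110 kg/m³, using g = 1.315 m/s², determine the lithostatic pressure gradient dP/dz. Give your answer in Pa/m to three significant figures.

1460 Pa/m

dP/dz = ρg = 1110 kg/m³ × 1.315 m/s² = 1459.6 Pa/m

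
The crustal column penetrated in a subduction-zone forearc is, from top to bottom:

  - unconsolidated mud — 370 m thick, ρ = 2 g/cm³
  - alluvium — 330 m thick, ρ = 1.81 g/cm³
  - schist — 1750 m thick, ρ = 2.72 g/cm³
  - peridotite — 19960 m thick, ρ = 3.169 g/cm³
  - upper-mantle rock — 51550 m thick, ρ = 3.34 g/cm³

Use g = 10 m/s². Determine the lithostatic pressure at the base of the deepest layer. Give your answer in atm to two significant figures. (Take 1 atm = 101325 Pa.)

unconsolidated mud: 2000 kg/m³ × 10 m/s² × 370 m = 7.400×10^6 Pa = 73.03 atm
alluvium: 1810 kg/m³ × 10 m/s² × 330 m = 5.973×10^6 Pa = 58.95 atm
schist: 2720 kg/m³ × 10 m/s² × 1750 m = 4.760×10^7 Pa = 469.8 atm
peridotite: 3169 kg/m³ × 10 m/s² × 19960 m = 6.325×10^8 Pa = 6243 atm
upper-mantle rock: 3340 kg/m³ × 10 m/s² × 51550 m = 1.722×10^9 Pa = 16993 atm
Total = 73.03 + 58.95 + 469.8 + 6243 + 16993 = 23837 atm

24000 atm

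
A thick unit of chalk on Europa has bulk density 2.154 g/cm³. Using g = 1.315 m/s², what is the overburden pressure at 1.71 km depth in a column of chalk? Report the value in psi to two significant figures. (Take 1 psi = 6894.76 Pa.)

chalk: 2154 kg/m³ × 1.315 m/s² × 1710 m = 4.844×10^6 Pa = 702.5 psi

700 psi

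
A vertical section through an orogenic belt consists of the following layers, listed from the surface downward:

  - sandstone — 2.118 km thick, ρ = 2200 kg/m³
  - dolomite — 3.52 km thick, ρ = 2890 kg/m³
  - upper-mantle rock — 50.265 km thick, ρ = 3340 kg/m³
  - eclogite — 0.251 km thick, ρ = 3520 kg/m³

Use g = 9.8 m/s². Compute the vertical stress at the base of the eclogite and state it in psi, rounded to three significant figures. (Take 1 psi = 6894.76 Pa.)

sandstone: 2200 kg/m³ × 9.8 m/s² × 2118 m = 4.566×10^7 Pa = 6623 psi
dolomite: 2890 kg/m³ × 9.8 m/s² × 3520 m = 9.969×10^7 Pa = 14459 psi
upper-mantle rock: 3340 kg/m³ × 9.8 m/s² × 50265 m = 1.645×10^9 Pa = 2.386×10^5 psi
eclogite: 3520 kg/m³ × 9.8 m/s² × 251 m = 8.658×10^6 Pa = 1256 psi
Total = 6623 + 14459 + 2.386×10^5 + 1256 = 2.6096×10^5 psi

261000 psi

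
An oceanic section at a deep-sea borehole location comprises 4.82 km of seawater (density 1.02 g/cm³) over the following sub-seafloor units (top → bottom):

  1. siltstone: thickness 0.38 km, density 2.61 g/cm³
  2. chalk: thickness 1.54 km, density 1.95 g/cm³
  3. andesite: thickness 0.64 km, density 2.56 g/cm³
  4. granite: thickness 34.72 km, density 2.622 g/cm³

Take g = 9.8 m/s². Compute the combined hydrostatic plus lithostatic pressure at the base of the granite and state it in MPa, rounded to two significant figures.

seawater: 1020 kg/m³ × 9.8 m/s² × 4820 m = 4.818×10^7 Pa = 48.18 MPa
siltstone: 2610 kg/m³ × 9.8 m/s² × 380 m = 9.720×10^6 Pa = 9.720 MPa
chalk: 1950 kg/m³ × 9.8 m/s² × 1540 m = 2.943×10^7 Pa = 29.43 MPa
andesite: 2560 kg/m³ × 9.8 m/s² × 640 m = 1.606×10^7 Pa = 16.06 MPa
granite: 2622 kg/m³ × 9.8 m/s² × 34720 m = 8.922×10^8 Pa = 892.2 MPa
Total = 48.18 + 9.720 + 29.43 + 16.06 + 892.2 = 995.54 MPa

1000 MPa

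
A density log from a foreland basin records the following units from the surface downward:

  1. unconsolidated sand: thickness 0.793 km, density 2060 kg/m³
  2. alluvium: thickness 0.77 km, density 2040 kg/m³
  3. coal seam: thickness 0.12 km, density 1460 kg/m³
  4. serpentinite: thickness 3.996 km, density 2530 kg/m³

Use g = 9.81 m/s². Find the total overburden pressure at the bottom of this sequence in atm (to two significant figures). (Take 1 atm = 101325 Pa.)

1300 atm

unconsolidated sand: 2060 kg/m³ × 9.81 m/s² × 793 m = 1.603×10^7 Pa = 158.2 atm
alluvium: 2040 kg/m³ × 9.81 m/s² × 770 m = 1.541×10^7 Pa = 152.1 atm
coal seam: 1460 kg/m³ × 9.81 m/s² × 120 m = 1.719×10^6 Pa = 16.96 atm
serpentinite: 2530 kg/m³ × 9.81 m/s² × 3996 m = 9.918×10^7 Pa = 978.8 atm
Total = 158.2 + 152.1 + 16.96 + 978.8 = 1306.0 atm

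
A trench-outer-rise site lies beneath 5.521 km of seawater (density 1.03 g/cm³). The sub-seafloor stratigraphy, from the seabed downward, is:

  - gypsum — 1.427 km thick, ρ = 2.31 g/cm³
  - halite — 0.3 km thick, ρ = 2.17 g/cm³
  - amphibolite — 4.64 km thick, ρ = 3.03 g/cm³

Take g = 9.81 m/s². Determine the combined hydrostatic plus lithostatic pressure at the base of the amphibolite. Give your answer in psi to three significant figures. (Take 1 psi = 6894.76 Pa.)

33700 psi

seawater: 1030 kg/m³ × 9.81 m/s² × 5521 m = 5.579×10^7 Pa = 8091 psi
gypsum: 2310 kg/m³ × 9.81 m/s² × 1427 m = 3.234×10^7 Pa = 4690 psi
halite: 2170 kg/m³ × 9.81 m/s² × 300 m = 6.386×10^6 Pa = 926.3 psi
amphibolite: 3030 kg/m³ × 9.81 m/s² × 4640 m = 1.379×10^8 Pa = 20004 psi
Total = 8091 + 4690 + 926.3 + 20004 = 33711 psi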